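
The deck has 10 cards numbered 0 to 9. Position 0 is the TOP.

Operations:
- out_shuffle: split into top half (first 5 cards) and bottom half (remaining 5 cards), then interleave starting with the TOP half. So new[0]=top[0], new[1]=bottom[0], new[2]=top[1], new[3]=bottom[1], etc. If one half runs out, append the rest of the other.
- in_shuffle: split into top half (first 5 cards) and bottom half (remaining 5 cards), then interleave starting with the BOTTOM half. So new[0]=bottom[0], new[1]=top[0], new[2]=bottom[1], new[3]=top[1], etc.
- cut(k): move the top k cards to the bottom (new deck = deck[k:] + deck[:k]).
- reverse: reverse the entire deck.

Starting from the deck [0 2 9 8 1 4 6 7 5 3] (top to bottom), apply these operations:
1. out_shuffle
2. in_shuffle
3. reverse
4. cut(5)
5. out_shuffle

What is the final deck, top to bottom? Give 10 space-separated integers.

After op 1 (out_shuffle): [0 4 2 6 9 7 8 5 1 3]
After op 2 (in_shuffle): [7 0 8 4 5 2 1 6 3 9]
After op 3 (reverse): [9 3 6 1 2 5 4 8 0 7]
After op 4 (cut(5)): [5 4 8 0 7 9 3 6 1 2]
After op 5 (out_shuffle): [5 9 4 3 8 6 0 1 7 2]

Answer: 5 9 4 3 8 6 0 1 7 2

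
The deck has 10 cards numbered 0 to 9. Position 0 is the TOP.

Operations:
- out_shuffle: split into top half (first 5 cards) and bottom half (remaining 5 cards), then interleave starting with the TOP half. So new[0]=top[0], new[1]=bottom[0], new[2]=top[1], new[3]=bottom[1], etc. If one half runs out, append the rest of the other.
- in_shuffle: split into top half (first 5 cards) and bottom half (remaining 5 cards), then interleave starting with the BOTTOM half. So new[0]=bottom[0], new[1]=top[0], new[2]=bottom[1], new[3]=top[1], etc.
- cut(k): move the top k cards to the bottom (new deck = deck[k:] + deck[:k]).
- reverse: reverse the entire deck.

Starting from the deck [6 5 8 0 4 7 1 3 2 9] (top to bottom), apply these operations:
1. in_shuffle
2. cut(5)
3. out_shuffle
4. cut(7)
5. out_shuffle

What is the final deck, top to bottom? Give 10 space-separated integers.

After op 1 (in_shuffle): [7 6 1 5 3 8 2 0 9 4]
After op 2 (cut(5)): [8 2 0 9 4 7 6 1 5 3]
After op 3 (out_shuffle): [8 7 2 6 0 1 9 5 4 3]
After op 4 (cut(7)): [5 4 3 8 7 2 6 0 1 9]
After op 5 (out_shuffle): [5 2 4 6 3 0 8 1 7 9]

Answer: 5 2 4 6 3 0 8 1 7 9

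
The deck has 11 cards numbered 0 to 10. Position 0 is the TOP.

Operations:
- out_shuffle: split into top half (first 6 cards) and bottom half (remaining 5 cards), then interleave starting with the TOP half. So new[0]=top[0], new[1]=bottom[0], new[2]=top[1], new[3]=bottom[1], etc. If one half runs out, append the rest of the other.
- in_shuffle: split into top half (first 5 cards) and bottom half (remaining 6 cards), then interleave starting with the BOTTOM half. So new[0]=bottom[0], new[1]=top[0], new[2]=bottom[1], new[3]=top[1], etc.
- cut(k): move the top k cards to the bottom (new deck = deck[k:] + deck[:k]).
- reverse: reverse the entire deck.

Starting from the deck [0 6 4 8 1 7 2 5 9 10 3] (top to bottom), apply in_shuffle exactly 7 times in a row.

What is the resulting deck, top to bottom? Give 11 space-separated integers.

After op 1 (in_shuffle): [7 0 2 6 5 4 9 8 10 1 3]
After op 2 (in_shuffle): [4 7 9 0 8 2 10 6 1 5 3]
After op 3 (in_shuffle): [2 4 10 7 6 9 1 0 5 8 3]
After op 4 (in_shuffle): [9 2 1 4 0 10 5 7 8 6 3]
After op 5 (in_shuffle): [10 9 5 2 7 1 8 4 6 0 3]
After op 6 (in_shuffle): [1 10 8 9 4 5 6 2 0 7 3]
After op 7 (in_shuffle): [5 1 6 10 2 8 0 9 7 4 3]

Answer: 5 1 6 10 2 8 0 9 7 4 3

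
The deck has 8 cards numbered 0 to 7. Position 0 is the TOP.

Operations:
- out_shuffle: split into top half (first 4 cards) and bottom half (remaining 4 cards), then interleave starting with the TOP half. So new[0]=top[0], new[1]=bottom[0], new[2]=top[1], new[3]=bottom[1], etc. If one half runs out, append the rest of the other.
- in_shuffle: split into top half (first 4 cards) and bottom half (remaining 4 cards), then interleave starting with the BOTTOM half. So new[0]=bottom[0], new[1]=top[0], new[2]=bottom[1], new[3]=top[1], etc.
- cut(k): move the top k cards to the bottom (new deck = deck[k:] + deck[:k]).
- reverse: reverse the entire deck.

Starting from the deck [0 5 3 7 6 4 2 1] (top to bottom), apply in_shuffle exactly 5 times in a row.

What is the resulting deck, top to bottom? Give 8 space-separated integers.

After op 1 (in_shuffle): [6 0 4 5 2 3 1 7]
After op 2 (in_shuffle): [2 6 3 0 1 4 7 5]
After op 3 (in_shuffle): [1 2 4 6 7 3 5 0]
After op 4 (in_shuffle): [7 1 3 2 5 4 0 6]
After op 5 (in_shuffle): [5 7 4 1 0 3 6 2]

Answer: 5 7 4 1 0 3 6 2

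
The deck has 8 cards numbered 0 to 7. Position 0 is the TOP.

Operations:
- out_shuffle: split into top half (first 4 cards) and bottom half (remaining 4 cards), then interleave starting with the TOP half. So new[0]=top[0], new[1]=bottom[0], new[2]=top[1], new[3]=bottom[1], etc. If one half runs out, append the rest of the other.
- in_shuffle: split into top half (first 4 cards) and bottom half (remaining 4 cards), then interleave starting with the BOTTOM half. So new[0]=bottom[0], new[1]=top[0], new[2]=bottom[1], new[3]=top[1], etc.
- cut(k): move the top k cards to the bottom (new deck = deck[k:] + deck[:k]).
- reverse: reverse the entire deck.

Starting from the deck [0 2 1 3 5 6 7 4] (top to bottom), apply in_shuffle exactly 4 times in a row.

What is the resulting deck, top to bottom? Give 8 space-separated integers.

Answer: 3 4 1 7 2 6 0 5

Derivation:
After op 1 (in_shuffle): [5 0 6 2 7 1 4 3]
After op 2 (in_shuffle): [7 5 1 0 4 6 3 2]
After op 3 (in_shuffle): [4 7 6 5 3 1 2 0]
After op 4 (in_shuffle): [3 4 1 7 2 6 0 5]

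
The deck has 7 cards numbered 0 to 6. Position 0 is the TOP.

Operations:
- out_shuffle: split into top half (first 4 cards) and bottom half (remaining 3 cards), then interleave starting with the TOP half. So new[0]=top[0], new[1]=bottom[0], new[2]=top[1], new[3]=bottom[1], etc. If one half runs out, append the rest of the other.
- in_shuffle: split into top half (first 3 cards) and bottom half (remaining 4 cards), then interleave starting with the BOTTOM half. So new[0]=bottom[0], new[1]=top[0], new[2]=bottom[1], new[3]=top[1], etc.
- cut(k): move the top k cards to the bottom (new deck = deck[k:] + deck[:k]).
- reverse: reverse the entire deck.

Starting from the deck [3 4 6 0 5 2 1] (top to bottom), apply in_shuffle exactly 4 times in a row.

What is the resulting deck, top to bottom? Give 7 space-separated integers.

Answer: 0 3 5 4 2 6 1

Derivation:
After op 1 (in_shuffle): [0 3 5 4 2 6 1]
After op 2 (in_shuffle): [4 0 2 3 6 5 1]
After op 3 (in_shuffle): [3 4 6 0 5 2 1]
After op 4 (in_shuffle): [0 3 5 4 2 6 1]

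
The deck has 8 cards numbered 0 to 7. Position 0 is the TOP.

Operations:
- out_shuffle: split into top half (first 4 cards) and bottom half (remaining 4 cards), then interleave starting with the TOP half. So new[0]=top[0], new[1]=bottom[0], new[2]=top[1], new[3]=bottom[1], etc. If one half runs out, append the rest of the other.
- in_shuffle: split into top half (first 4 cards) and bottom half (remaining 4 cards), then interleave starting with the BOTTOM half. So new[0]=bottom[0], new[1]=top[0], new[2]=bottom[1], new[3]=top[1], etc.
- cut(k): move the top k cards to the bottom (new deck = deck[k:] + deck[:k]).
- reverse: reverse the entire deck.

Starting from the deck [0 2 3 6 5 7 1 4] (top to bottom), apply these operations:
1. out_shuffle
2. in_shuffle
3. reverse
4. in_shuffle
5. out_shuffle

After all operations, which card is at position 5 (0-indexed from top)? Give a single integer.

Answer: 3

Derivation:
After op 1 (out_shuffle): [0 5 2 7 3 1 6 4]
After op 2 (in_shuffle): [3 0 1 5 6 2 4 7]
After op 3 (reverse): [7 4 2 6 5 1 0 3]
After op 4 (in_shuffle): [5 7 1 4 0 2 3 6]
After op 5 (out_shuffle): [5 0 7 2 1 3 4 6]
Position 5: card 3.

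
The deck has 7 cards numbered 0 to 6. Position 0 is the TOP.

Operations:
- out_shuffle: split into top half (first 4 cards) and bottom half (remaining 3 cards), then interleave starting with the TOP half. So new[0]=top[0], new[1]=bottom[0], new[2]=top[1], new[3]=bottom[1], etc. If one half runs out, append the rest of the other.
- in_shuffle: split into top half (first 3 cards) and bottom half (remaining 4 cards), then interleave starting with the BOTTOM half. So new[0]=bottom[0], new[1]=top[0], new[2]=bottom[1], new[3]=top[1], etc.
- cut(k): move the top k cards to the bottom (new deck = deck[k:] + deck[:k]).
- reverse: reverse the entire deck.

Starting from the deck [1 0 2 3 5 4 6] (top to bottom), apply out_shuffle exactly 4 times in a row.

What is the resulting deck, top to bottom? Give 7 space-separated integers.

After op 1 (out_shuffle): [1 5 0 4 2 6 3]
After op 2 (out_shuffle): [1 2 5 6 0 3 4]
After op 3 (out_shuffle): [1 0 2 3 5 4 6]
After op 4 (out_shuffle): [1 5 0 4 2 6 3]

Answer: 1 5 0 4 2 6 3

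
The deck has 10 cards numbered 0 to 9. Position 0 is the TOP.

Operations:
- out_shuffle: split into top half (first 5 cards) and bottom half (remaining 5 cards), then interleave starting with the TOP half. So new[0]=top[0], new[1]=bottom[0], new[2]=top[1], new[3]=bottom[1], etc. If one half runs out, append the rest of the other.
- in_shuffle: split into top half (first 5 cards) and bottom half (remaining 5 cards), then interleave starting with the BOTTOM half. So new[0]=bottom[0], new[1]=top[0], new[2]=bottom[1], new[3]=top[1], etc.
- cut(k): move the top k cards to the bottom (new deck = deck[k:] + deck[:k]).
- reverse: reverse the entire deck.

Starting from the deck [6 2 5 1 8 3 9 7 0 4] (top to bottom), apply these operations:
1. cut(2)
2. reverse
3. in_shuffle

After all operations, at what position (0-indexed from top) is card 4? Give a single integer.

Answer: 5

Derivation:
After op 1 (cut(2)): [5 1 8 3 9 7 0 4 6 2]
After op 2 (reverse): [2 6 4 0 7 9 3 8 1 5]
After op 3 (in_shuffle): [9 2 3 6 8 4 1 0 5 7]
Card 4 is at position 5.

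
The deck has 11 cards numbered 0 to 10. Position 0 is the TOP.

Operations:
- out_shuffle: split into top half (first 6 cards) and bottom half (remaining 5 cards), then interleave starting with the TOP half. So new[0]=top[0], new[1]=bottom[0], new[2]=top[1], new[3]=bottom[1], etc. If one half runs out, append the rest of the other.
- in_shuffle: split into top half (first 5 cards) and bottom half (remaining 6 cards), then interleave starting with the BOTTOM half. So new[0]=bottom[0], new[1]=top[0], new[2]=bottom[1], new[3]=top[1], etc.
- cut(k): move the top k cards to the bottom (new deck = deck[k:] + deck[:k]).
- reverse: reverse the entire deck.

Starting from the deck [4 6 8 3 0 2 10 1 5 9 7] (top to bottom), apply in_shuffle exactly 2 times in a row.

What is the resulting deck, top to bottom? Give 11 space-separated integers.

After op 1 (in_shuffle): [2 4 10 6 1 8 5 3 9 0 7]
After op 2 (in_shuffle): [8 2 5 4 3 10 9 6 0 1 7]

Answer: 8 2 5 4 3 10 9 6 0 1 7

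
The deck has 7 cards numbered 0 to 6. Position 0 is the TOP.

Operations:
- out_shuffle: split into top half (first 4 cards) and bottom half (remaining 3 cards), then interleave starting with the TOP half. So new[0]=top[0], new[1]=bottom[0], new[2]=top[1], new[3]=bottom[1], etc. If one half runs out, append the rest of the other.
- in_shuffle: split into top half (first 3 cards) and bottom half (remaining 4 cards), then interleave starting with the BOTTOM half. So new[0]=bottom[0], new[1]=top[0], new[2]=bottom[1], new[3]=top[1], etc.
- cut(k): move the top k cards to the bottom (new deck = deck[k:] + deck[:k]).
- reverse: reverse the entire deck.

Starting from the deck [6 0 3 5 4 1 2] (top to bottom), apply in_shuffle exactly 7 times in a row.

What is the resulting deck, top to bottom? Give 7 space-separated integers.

Answer: 5 6 4 0 1 3 2

Derivation:
After op 1 (in_shuffle): [5 6 4 0 1 3 2]
After op 2 (in_shuffle): [0 5 1 6 3 4 2]
After op 3 (in_shuffle): [6 0 3 5 4 1 2]
After op 4 (in_shuffle): [5 6 4 0 1 3 2]
After op 5 (in_shuffle): [0 5 1 6 3 4 2]
After op 6 (in_shuffle): [6 0 3 5 4 1 2]
After op 7 (in_shuffle): [5 6 4 0 1 3 2]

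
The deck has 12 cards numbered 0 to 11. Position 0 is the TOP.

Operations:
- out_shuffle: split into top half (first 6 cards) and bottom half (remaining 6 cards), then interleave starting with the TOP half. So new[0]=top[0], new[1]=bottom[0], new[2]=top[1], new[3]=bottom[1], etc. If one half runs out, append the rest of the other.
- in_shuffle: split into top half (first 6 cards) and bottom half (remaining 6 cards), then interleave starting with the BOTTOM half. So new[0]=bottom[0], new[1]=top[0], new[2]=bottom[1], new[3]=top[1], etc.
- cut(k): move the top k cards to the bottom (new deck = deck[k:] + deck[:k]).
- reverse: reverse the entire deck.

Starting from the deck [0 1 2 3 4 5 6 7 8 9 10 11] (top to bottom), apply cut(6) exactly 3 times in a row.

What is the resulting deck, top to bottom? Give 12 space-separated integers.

Answer: 6 7 8 9 10 11 0 1 2 3 4 5

Derivation:
After op 1 (cut(6)): [6 7 8 9 10 11 0 1 2 3 4 5]
After op 2 (cut(6)): [0 1 2 3 4 5 6 7 8 9 10 11]
After op 3 (cut(6)): [6 7 8 9 10 11 0 1 2 3 4 5]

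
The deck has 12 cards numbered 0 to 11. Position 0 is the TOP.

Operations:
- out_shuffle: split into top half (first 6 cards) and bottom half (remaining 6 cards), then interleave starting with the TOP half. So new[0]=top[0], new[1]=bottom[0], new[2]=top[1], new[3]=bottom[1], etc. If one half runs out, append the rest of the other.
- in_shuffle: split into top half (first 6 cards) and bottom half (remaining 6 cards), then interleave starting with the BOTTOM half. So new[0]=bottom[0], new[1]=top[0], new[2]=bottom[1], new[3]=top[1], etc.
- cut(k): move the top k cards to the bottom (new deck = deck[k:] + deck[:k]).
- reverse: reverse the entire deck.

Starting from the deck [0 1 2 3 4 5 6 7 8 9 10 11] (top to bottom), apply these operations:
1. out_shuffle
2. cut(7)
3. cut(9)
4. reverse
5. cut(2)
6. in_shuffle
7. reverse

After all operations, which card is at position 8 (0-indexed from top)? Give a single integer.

Answer: 0

Derivation:
After op 1 (out_shuffle): [0 6 1 7 2 8 3 9 4 10 5 11]
After op 2 (cut(7)): [9 4 10 5 11 0 6 1 7 2 8 3]
After op 3 (cut(9)): [2 8 3 9 4 10 5 11 0 6 1 7]
After op 4 (reverse): [7 1 6 0 11 5 10 4 9 3 8 2]
After op 5 (cut(2)): [6 0 11 5 10 4 9 3 8 2 7 1]
After op 6 (in_shuffle): [9 6 3 0 8 11 2 5 7 10 1 4]
After op 7 (reverse): [4 1 10 7 5 2 11 8 0 3 6 9]
Position 8: card 0.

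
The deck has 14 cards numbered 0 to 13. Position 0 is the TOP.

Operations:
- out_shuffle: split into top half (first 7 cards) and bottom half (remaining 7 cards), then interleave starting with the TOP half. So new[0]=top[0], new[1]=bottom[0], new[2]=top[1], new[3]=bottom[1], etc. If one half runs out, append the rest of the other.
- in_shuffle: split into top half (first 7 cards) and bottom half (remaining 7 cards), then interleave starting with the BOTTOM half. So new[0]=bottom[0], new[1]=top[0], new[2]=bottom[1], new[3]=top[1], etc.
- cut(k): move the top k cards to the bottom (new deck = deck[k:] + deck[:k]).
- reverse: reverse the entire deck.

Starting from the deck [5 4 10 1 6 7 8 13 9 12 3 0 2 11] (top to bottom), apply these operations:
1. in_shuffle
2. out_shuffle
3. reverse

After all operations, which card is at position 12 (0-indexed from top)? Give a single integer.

After op 1 (in_shuffle): [13 5 9 4 12 10 3 1 0 6 2 7 11 8]
After op 2 (out_shuffle): [13 1 5 0 9 6 4 2 12 7 10 11 3 8]
After op 3 (reverse): [8 3 11 10 7 12 2 4 6 9 0 5 1 13]
Position 12: card 1.

Answer: 1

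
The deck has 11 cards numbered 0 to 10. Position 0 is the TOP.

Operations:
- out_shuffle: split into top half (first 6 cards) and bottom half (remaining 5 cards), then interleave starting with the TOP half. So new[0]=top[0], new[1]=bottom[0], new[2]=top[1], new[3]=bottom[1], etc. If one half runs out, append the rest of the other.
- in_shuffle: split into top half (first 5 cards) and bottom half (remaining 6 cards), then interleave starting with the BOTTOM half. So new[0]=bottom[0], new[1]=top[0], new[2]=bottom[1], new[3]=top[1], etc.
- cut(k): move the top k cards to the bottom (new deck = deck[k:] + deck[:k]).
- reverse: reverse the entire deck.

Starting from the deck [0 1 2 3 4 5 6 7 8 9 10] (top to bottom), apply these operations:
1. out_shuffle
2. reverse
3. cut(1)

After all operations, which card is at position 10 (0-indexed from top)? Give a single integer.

Answer: 5

Derivation:
After op 1 (out_shuffle): [0 6 1 7 2 8 3 9 4 10 5]
After op 2 (reverse): [5 10 4 9 3 8 2 7 1 6 0]
After op 3 (cut(1)): [10 4 9 3 8 2 7 1 6 0 5]
Position 10: card 5.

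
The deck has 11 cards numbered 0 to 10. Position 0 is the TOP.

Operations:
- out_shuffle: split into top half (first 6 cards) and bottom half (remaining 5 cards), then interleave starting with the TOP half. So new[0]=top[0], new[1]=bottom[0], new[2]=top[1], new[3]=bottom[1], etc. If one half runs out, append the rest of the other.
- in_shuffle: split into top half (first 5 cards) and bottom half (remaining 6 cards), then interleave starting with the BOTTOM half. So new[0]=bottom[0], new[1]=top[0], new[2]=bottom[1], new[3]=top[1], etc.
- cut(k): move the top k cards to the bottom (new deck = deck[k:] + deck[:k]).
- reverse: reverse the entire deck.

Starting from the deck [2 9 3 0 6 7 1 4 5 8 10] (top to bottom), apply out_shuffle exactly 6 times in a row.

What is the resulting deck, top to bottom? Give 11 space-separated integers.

After op 1 (out_shuffle): [2 1 9 4 3 5 0 8 6 10 7]
After op 2 (out_shuffle): [2 0 1 8 9 6 4 10 3 7 5]
After op 3 (out_shuffle): [2 4 0 10 1 3 8 7 9 5 6]
After op 4 (out_shuffle): [2 8 4 7 0 9 10 5 1 6 3]
After op 5 (out_shuffle): [2 10 8 5 4 1 7 6 0 3 9]
After op 6 (out_shuffle): [2 7 10 6 8 0 5 3 4 9 1]

Answer: 2 7 10 6 8 0 5 3 4 9 1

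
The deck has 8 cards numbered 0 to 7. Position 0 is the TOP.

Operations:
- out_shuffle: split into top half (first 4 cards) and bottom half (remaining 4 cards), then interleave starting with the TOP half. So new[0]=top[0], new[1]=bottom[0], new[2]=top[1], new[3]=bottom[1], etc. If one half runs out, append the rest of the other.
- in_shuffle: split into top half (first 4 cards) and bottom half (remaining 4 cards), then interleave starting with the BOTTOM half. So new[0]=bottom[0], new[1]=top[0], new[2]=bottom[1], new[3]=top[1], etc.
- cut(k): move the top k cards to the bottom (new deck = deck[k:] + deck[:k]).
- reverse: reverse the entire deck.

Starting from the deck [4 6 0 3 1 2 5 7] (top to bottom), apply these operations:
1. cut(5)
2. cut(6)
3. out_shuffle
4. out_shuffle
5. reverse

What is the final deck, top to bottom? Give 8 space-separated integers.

Answer: 0 4 5 1 6 7 2 3

Derivation:
After op 1 (cut(5)): [2 5 7 4 6 0 3 1]
After op 2 (cut(6)): [3 1 2 5 7 4 6 0]
After op 3 (out_shuffle): [3 7 1 4 2 6 5 0]
After op 4 (out_shuffle): [3 2 7 6 1 5 4 0]
After op 5 (reverse): [0 4 5 1 6 7 2 3]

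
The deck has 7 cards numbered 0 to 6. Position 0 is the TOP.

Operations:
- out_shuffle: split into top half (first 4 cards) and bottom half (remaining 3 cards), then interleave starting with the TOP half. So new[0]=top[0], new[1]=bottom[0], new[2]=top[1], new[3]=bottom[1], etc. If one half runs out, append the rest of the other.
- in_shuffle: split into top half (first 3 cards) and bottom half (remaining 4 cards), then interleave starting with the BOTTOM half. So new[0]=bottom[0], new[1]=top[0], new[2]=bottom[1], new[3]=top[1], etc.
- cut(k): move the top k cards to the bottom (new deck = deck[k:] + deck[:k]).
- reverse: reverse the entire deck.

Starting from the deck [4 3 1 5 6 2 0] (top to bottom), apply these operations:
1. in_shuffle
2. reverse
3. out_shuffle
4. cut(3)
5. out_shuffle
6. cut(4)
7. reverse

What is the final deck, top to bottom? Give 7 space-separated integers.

Answer: 6 2 0 4 3 1 5

Derivation:
After op 1 (in_shuffle): [5 4 6 3 2 1 0]
After op 2 (reverse): [0 1 2 3 6 4 5]
After op 3 (out_shuffle): [0 6 1 4 2 5 3]
After op 4 (cut(3)): [4 2 5 3 0 6 1]
After op 5 (out_shuffle): [4 0 2 6 5 1 3]
After op 6 (cut(4)): [5 1 3 4 0 2 6]
After op 7 (reverse): [6 2 0 4 3 1 5]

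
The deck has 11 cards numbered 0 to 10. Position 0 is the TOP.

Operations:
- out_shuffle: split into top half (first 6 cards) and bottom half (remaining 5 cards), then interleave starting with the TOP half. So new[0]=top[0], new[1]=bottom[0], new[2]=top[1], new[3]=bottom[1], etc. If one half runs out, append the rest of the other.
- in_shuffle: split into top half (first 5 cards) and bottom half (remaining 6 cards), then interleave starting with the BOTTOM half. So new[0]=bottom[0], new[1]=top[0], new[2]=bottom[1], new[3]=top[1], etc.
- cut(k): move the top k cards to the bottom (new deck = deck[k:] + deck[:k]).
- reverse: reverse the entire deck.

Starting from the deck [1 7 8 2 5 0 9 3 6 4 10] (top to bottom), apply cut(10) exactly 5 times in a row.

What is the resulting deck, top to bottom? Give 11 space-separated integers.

Answer: 9 3 6 4 10 1 7 8 2 5 0

Derivation:
After op 1 (cut(10)): [10 1 7 8 2 5 0 9 3 6 4]
After op 2 (cut(10)): [4 10 1 7 8 2 5 0 9 3 6]
After op 3 (cut(10)): [6 4 10 1 7 8 2 5 0 9 3]
After op 4 (cut(10)): [3 6 4 10 1 7 8 2 5 0 9]
After op 5 (cut(10)): [9 3 6 4 10 1 7 8 2 5 0]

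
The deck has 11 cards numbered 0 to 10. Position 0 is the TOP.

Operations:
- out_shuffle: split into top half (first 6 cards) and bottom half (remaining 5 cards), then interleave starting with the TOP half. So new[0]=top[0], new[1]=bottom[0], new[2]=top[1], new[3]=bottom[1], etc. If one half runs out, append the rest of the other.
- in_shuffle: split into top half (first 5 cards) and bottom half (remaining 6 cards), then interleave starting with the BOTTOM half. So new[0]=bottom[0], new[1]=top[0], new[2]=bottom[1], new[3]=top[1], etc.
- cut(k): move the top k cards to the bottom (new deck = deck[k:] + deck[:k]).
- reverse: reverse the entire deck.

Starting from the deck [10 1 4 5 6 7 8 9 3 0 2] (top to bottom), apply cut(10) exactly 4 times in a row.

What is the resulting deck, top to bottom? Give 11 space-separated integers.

Answer: 9 3 0 2 10 1 4 5 6 7 8

Derivation:
After op 1 (cut(10)): [2 10 1 4 5 6 7 8 9 3 0]
After op 2 (cut(10)): [0 2 10 1 4 5 6 7 8 9 3]
After op 3 (cut(10)): [3 0 2 10 1 4 5 6 7 8 9]
After op 4 (cut(10)): [9 3 0 2 10 1 4 5 6 7 8]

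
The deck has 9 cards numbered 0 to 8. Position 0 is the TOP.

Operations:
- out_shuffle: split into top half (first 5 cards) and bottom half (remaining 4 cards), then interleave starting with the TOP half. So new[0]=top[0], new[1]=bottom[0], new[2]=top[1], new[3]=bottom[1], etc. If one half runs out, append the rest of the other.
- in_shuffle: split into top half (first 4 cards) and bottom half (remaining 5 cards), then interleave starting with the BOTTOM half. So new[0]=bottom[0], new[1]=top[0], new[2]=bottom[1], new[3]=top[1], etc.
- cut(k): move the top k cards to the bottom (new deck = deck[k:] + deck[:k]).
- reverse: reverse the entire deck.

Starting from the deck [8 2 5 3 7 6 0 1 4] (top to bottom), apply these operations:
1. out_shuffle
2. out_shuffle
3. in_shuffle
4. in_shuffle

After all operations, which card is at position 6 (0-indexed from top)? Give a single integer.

Answer: 3

Derivation:
After op 1 (out_shuffle): [8 6 2 0 5 1 3 4 7]
After op 2 (out_shuffle): [8 1 6 3 2 4 0 7 5]
After op 3 (in_shuffle): [2 8 4 1 0 6 7 3 5]
After op 4 (in_shuffle): [0 2 6 8 7 4 3 1 5]
Position 6: card 3.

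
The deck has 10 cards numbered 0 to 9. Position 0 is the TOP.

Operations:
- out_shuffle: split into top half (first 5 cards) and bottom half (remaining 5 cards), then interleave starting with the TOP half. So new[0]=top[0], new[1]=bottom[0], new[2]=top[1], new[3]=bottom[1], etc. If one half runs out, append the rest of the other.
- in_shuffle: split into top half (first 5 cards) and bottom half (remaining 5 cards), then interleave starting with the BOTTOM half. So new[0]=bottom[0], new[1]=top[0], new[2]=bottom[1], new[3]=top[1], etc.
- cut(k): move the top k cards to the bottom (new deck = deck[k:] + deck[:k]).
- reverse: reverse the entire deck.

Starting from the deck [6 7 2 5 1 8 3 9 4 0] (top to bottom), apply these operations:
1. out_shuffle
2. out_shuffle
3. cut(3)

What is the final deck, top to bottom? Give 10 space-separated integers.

Answer: 5 7 4 3 1 2 0 6 9 8

Derivation:
After op 1 (out_shuffle): [6 8 7 3 2 9 5 4 1 0]
After op 2 (out_shuffle): [6 9 8 5 7 4 3 1 2 0]
After op 3 (cut(3)): [5 7 4 3 1 2 0 6 9 8]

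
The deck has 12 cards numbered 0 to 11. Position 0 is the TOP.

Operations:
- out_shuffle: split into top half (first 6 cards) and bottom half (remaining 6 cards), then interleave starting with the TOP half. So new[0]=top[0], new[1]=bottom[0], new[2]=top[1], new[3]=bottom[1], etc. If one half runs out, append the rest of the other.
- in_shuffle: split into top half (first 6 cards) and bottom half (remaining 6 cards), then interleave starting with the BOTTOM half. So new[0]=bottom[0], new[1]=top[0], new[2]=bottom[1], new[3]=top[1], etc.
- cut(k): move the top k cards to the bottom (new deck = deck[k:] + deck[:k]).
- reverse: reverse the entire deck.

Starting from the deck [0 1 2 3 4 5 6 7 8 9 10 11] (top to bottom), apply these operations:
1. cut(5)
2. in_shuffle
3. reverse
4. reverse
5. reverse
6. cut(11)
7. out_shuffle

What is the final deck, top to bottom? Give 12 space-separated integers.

Answer: 11 2 10 7 4 1 9 6 3 0 8 5

Derivation:
After op 1 (cut(5)): [5 6 7 8 9 10 11 0 1 2 3 4]
After op 2 (in_shuffle): [11 5 0 6 1 7 2 8 3 9 4 10]
After op 3 (reverse): [10 4 9 3 8 2 7 1 6 0 5 11]
After op 4 (reverse): [11 5 0 6 1 7 2 8 3 9 4 10]
After op 5 (reverse): [10 4 9 3 8 2 7 1 6 0 5 11]
After op 6 (cut(11)): [11 10 4 9 3 8 2 7 1 6 0 5]
After op 7 (out_shuffle): [11 2 10 7 4 1 9 6 3 0 8 5]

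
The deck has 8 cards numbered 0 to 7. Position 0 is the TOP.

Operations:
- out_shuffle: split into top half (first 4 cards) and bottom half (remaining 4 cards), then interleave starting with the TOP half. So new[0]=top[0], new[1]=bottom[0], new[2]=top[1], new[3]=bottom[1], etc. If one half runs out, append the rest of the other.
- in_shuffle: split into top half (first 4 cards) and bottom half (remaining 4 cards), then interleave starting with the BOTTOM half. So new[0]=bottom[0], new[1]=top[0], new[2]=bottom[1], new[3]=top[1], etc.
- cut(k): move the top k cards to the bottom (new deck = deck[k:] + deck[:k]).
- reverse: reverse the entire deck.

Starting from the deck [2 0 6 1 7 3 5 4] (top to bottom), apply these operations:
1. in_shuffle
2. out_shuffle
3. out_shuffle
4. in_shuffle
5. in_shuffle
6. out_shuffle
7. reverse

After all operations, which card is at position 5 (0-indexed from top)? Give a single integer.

Answer: 2

Derivation:
After op 1 (in_shuffle): [7 2 3 0 5 6 4 1]
After op 2 (out_shuffle): [7 5 2 6 3 4 0 1]
After op 3 (out_shuffle): [7 3 5 4 2 0 6 1]
After op 4 (in_shuffle): [2 7 0 3 6 5 1 4]
After op 5 (in_shuffle): [6 2 5 7 1 0 4 3]
After op 6 (out_shuffle): [6 1 2 0 5 4 7 3]
After op 7 (reverse): [3 7 4 5 0 2 1 6]
Position 5: card 2.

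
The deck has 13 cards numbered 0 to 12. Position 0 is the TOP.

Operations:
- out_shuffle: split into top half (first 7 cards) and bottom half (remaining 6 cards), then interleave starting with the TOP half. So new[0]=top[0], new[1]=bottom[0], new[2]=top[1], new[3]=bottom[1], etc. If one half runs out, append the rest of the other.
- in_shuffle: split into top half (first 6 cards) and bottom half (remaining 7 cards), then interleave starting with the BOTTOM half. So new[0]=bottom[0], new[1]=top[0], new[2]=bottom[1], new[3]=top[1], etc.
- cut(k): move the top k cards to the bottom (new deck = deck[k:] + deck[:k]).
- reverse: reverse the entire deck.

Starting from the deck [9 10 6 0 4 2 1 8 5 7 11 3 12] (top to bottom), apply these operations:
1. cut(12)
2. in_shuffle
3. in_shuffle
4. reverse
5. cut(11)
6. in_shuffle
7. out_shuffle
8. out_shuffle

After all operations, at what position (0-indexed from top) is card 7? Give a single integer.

Answer: 6

Derivation:
After op 1 (cut(12)): [12 9 10 6 0 4 2 1 8 5 7 11 3]
After op 2 (in_shuffle): [2 12 1 9 8 10 5 6 7 0 11 4 3]
After op 3 (in_shuffle): [5 2 6 12 7 1 0 9 11 8 4 10 3]
After op 4 (reverse): [3 10 4 8 11 9 0 1 7 12 6 2 5]
After op 5 (cut(11)): [2 5 3 10 4 8 11 9 0 1 7 12 6]
After op 6 (in_shuffle): [11 2 9 5 0 3 1 10 7 4 12 8 6]
After op 7 (out_shuffle): [11 10 2 7 9 4 5 12 0 8 3 6 1]
After op 8 (out_shuffle): [11 12 10 0 2 8 7 3 9 6 4 1 5]
Card 7 is at position 6.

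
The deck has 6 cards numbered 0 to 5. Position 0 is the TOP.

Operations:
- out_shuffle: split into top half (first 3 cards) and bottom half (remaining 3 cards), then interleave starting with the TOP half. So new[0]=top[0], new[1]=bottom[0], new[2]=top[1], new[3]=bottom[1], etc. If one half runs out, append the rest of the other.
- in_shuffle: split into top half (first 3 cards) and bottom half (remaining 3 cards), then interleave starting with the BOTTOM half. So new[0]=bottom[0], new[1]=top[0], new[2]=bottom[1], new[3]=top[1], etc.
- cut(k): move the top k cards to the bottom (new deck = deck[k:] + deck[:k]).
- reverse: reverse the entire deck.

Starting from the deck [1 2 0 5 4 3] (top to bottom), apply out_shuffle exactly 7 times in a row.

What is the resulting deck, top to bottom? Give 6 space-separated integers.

After op 1 (out_shuffle): [1 5 2 4 0 3]
After op 2 (out_shuffle): [1 4 5 0 2 3]
After op 3 (out_shuffle): [1 0 4 2 5 3]
After op 4 (out_shuffle): [1 2 0 5 4 3]
After op 5 (out_shuffle): [1 5 2 4 0 3]
After op 6 (out_shuffle): [1 4 5 0 2 3]
After op 7 (out_shuffle): [1 0 4 2 5 3]

Answer: 1 0 4 2 5 3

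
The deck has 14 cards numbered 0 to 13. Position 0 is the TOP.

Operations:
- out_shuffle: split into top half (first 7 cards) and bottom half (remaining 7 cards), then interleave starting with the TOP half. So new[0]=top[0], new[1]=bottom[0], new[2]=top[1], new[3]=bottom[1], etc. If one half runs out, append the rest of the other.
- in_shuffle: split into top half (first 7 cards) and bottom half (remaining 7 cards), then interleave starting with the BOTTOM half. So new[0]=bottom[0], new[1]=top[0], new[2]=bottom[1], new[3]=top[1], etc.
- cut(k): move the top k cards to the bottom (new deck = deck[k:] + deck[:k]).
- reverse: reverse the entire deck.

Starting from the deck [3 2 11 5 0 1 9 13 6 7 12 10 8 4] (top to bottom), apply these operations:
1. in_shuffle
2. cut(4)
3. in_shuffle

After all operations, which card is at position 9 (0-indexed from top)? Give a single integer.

After op 1 (in_shuffle): [13 3 6 2 7 11 12 5 10 0 8 1 4 9]
After op 2 (cut(4)): [7 11 12 5 10 0 8 1 4 9 13 3 6 2]
After op 3 (in_shuffle): [1 7 4 11 9 12 13 5 3 10 6 0 2 8]
Position 9: card 10.

Answer: 10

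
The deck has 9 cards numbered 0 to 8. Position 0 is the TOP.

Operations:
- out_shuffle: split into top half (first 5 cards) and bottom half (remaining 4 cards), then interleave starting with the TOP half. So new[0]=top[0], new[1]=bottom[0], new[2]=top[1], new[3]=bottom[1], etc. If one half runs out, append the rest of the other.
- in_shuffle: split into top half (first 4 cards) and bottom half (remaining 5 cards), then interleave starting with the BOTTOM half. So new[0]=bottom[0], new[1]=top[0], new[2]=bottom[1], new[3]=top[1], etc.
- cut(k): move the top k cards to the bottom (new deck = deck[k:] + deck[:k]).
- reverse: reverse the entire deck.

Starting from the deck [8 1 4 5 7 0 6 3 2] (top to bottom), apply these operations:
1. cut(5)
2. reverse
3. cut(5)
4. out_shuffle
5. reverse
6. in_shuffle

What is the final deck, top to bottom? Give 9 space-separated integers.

After op 1 (cut(5)): [0 6 3 2 8 1 4 5 7]
After op 2 (reverse): [7 5 4 1 8 2 3 6 0]
After op 3 (cut(5)): [2 3 6 0 7 5 4 1 8]
After op 4 (out_shuffle): [2 5 3 4 6 1 0 8 7]
After op 5 (reverse): [7 8 0 1 6 4 3 5 2]
After op 6 (in_shuffle): [6 7 4 8 3 0 5 1 2]

Answer: 6 7 4 8 3 0 5 1 2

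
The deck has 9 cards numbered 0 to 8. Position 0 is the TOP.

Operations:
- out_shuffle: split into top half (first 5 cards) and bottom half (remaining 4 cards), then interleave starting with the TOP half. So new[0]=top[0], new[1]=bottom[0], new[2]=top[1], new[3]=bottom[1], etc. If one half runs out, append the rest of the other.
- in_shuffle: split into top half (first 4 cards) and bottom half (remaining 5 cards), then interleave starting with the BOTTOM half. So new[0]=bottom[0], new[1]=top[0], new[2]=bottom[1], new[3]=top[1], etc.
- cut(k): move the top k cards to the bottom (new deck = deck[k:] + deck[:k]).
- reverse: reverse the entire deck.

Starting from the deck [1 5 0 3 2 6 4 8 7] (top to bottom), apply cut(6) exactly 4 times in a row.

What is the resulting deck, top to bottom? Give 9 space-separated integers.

After op 1 (cut(6)): [4 8 7 1 5 0 3 2 6]
After op 2 (cut(6)): [3 2 6 4 8 7 1 5 0]
After op 3 (cut(6)): [1 5 0 3 2 6 4 8 7]
After op 4 (cut(6)): [4 8 7 1 5 0 3 2 6]

Answer: 4 8 7 1 5 0 3 2 6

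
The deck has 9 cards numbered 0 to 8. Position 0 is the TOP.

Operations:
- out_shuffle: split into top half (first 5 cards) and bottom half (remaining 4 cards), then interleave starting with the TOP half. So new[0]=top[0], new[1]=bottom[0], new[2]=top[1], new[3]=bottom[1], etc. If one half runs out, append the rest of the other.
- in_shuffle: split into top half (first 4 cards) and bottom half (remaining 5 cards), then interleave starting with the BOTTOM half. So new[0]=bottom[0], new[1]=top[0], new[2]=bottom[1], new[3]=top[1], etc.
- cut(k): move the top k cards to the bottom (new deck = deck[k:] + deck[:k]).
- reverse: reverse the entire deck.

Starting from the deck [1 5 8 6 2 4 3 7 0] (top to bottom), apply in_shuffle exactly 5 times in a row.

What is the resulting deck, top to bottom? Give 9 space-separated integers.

Answer: 5 6 4 7 1 8 2 3 0

Derivation:
After op 1 (in_shuffle): [2 1 4 5 3 8 7 6 0]
After op 2 (in_shuffle): [3 2 8 1 7 4 6 5 0]
After op 3 (in_shuffle): [7 3 4 2 6 8 5 1 0]
After op 4 (in_shuffle): [6 7 8 3 5 4 1 2 0]
After op 5 (in_shuffle): [5 6 4 7 1 8 2 3 0]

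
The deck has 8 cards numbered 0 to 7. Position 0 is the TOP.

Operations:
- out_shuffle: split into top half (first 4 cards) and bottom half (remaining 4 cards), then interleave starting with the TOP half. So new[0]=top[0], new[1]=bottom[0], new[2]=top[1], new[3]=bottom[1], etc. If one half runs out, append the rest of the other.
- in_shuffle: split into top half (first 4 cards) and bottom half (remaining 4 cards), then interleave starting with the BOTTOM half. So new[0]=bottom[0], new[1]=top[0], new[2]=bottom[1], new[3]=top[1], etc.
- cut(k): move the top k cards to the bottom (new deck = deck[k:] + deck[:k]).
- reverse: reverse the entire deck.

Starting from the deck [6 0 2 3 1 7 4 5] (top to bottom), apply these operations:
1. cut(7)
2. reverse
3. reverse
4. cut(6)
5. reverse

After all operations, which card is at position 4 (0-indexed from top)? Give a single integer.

After op 1 (cut(7)): [5 6 0 2 3 1 7 4]
After op 2 (reverse): [4 7 1 3 2 0 6 5]
After op 3 (reverse): [5 6 0 2 3 1 7 4]
After op 4 (cut(6)): [7 4 5 6 0 2 3 1]
After op 5 (reverse): [1 3 2 0 6 5 4 7]
Position 4: card 6.

Answer: 6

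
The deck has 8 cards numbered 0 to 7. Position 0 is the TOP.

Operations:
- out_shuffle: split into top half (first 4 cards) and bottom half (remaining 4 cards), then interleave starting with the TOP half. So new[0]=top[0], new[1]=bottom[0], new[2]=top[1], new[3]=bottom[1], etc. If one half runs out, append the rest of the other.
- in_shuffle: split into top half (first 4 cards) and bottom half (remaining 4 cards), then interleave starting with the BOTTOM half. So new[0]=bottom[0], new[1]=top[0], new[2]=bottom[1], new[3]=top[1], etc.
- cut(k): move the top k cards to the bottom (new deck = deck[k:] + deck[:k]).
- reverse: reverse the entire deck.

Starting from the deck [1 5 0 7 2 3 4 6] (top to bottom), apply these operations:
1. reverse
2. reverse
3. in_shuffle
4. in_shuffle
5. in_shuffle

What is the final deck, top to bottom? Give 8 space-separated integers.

Answer: 6 4 3 2 7 0 5 1

Derivation:
After op 1 (reverse): [6 4 3 2 7 0 5 1]
After op 2 (reverse): [1 5 0 7 2 3 4 6]
After op 3 (in_shuffle): [2 1 3 5 4 0 6 7]
After op 4 (in_shuffle): [4 2 0 1 6 3 7 5]
After op 5 (in_shuffle): [6 4 3 2 7 0 5 1]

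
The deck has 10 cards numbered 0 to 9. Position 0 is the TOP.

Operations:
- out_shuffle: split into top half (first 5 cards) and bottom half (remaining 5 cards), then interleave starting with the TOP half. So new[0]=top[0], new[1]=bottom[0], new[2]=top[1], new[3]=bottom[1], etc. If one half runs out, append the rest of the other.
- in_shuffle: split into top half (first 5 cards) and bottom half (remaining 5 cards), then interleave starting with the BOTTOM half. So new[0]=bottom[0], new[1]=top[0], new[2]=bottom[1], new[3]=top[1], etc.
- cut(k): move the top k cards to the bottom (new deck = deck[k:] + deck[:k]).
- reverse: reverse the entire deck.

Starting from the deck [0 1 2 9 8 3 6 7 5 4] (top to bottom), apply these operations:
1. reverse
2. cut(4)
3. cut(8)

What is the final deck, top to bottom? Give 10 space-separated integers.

Answer: 7 6 3 8 9 2 1 0 4 5

Derivation:
After op 1 (reverse): [4 5 7 6 3 8 9 2 1 0]
After op 2 (cut(4)): [3 8 9 2 1 0 4 5 7 6]
After op 3 (cut(8)): [7 6 3 8 9 2 1 0 4 5]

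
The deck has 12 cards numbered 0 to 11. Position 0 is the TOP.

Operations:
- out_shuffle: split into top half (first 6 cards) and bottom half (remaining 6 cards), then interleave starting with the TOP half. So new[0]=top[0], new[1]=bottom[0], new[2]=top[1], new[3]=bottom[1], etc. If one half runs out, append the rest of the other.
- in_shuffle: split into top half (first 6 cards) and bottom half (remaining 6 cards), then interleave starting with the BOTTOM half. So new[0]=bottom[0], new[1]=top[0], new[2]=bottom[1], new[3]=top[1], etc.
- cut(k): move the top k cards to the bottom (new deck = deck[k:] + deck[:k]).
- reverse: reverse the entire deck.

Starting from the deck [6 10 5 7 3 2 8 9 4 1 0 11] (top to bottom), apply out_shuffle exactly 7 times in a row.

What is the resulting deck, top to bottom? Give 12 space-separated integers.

Answer: 6 4 2 5 0 9 3 10 1 8 7 11

Derivation:
After op 1 (out_shuffle): [6 8 10 9 5 4 7 1 3 0 2 11]
After op 2 (out_shuffle): [6 7 8 1 10 3 9 0 5 2 4 11]
After op 3 (out_shuffle): [6 9 7 0 8 5 1 2 10 4 3 11]
After op 4 (out_shuffle): [6 1 9 2 7 10 0 4 8 3 5 11]
After op 5 (out_shuffle): [6 0 1 4 9 8 2 3 7 5 10 11]
After op 6 (out_shuffle): [6 2 0 3 1 7 4 5 9 10 8 11]
After op 7 (out_shuffle): [6 4 2 5 0 9 3 10 1 8 7 11]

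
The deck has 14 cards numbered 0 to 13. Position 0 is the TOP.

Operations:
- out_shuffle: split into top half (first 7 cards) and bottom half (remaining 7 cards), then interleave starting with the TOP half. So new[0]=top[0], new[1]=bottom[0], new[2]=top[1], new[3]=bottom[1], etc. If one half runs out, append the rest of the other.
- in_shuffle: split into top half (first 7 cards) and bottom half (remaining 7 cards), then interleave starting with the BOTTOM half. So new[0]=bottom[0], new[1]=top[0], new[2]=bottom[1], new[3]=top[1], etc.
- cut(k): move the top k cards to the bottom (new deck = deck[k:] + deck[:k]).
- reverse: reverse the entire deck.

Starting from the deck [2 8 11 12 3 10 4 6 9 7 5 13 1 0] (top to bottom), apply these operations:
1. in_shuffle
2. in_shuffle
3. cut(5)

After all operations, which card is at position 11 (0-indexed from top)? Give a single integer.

Answer: 13

Derivation:
After op 1 (in_shuffle): [6 2 9 8 7 11 5 12 13 3 1 10 0 4]
After op 2 (in_shuffle): [12 6 13 2 3 9 1 8 10 7 0 11 4 5]
After op 3 (cut(5)): [9 1 8 10 7 0 11 4 5 12 6 13 2 3]
Position 11: card 13.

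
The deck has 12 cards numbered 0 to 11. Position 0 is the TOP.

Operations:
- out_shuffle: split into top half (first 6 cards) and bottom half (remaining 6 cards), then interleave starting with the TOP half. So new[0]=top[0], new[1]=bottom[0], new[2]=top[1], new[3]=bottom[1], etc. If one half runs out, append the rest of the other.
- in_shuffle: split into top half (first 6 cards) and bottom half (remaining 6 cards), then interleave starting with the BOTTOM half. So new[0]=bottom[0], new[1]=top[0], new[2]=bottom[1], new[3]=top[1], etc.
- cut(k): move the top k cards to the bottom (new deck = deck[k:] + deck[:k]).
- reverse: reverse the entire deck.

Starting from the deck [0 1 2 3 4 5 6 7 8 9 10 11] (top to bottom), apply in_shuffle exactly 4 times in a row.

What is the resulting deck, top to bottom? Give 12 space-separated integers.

After op 1 (in_shuffle): [6 0 7 1 8 2 9 3 10 4 11 5]
After op 2 (in_shuffle): [9 6 3 0 10 7 4 1 11 8 5 2]
After op 3 (in_shuffle): [4 9 1 6 11 3 8 0 5 10 2 7]
After op 4 (in_shuffle): [8 4 0 9 5 1 10 6 2 11 7 3]

Answer: 8 4 0 9 5 1 10 6 2 11 7 3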